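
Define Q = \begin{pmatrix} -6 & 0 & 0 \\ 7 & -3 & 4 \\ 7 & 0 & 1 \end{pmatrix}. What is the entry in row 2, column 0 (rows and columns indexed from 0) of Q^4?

Characteristic polynomial: μ^3 + 8μ^2 + 9μ - 18 = (μ - 1)(μ + 3)(μ + 6), so the eigenvalues are -6, -3, 1.
μ=-6: eigenvector (1, -1, -1).
μ=-3: eigenvector (0, 1, 0).
μ=1: eigenvector (0, 1, 1).
P = [[1, 0, 0], [-1, 1, 1], [-1, 0, 1]], D = diag(-6, -3, 1), P⁻¹ = [[1, 0, 0], [0, 1, -1], [1, 0, 1]].
Q⁴ = P·diag(1296, 81, 1)·P⁻¹ = [[1296, 0, 0], [-1295, 81, -80], [-1295, 0, 1]].
The requested entry is -1295.

-1295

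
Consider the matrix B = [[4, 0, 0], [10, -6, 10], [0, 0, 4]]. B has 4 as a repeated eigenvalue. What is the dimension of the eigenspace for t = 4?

B − 4I = [[0, 0, 0], [10, -10, 10], [0, 0, 0]].
This matrix has rank 1, so its null space has dimension 3 − 1 = 2.

2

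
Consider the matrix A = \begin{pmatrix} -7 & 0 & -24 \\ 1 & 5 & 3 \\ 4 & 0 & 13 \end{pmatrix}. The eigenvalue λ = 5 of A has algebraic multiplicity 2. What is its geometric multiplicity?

1

A − 5I = [[-12, 0, -24], [1, 0, 3], [4, 0, 8]].
This matrix has rank 2, so its null space has dimension 3 − 2 = 1.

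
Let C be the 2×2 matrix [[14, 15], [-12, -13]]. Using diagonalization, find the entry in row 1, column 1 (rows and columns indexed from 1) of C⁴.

76

Characteristic polynomial: t^2 - t - 2 = (t - 2)(t + 1), so the eigenvalues are -1, 2.
t=2: eigenvector (5, -4).
t=-1: eigenvector (-1, 1).
P = [[5, -1], [-4, 1]], D = diag(2, -1), P⁻¹ = [[1, 1], [4, 5]].
C⁴ = P·diag(16, 1)·P⁻¹ = [[76, 75], [-60, -59]].
The requested entry is 76.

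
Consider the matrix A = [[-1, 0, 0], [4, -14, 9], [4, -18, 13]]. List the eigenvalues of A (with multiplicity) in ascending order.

-5, -1, 4

Characteristic polynomial: p(λ) = λ^3 + 2λ^2 - 19λ - 20 = (λ - 4)(λ + 1)(λ + 5).
Roots (with multiplicity): -5, -1, 4.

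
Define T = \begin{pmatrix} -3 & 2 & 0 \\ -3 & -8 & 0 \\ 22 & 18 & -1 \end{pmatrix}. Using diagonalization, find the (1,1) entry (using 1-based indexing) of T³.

57

Characteristic polynomial: r^3 + 12r^2 + 41r + 30 = (r + 1)(r + 5)(r + 6), so the eigenvalues are -6, -5, -1.
r=-5: eigenvector (1, -1, -1).
r=-6: eigenvector (-2, 3, -2).
r=-1: eigenvector (0, 0, 1).
P = [[1, -2, 0], [-1, 3, 0], [-1, -2, 1]], D = diag(-5, -6, -1), P⁻¹ = [[3, 2, 0], [1, 1, 0], [5, 4, 1]].
T³ = P·diag(-125, -216, -1)·P⁻¹ = [[57, 182, 0], [-273, -398, 0], [802, 678, -1]].
The requested entry is 57.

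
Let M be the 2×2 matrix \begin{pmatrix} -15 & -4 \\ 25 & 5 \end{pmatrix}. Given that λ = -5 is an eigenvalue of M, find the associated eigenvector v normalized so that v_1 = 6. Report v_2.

-15

M + 5I = [[-10, -4], [25, 10]].
Solving (M + 5I)v = 0 gives the eigenspace spanned by (6, -15).
With v_1 = 6, v = (6, -15), so v_2 = -15.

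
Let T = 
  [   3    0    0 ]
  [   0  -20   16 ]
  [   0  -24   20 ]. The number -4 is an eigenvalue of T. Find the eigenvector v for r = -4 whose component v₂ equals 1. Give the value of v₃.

T + 4I = [[7, 0, 0], [0, -16, 16], [0, -24, 24]].
Solving (T + 4I)v = 0 gives the eigenspace spanned by (0, 1, 1).
With v₂ = 1, v = (0, 1, 1), so v₃ = 1.

1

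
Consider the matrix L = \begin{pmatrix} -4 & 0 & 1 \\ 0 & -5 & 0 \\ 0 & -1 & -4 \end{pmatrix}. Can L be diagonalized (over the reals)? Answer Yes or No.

Characteristic polynomial: p(r) = r^3 + 13r^2 + 56r + 80 = (r + 4)^2(r + 5).
r = -4 has algebraic multiplicity 2; rank(L + 4I) = 2, so geometric multiplicity = 1.
Geometric multiplicity < algebraic multiplicity, so L is not diagonalizable.

No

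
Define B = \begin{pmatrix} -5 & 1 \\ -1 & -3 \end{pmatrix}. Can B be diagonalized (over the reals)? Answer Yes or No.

No

Characteristic polynomial: p(λ) = λ^2 + 8λ + 16 = (λ + 4)^2.
λ = -4 has algebraic multiplicity 2; rank(B + 4I) = 1, so geometric multiplicity = 1.
Geometric multiplicity < algebraic multiplicity, so B is not diagonalizable.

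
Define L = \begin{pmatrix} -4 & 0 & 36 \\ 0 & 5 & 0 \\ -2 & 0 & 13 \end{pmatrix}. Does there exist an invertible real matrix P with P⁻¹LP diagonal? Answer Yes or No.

Characteristic polynomial: p(λ) = λ^3 - 14λ^2 + 65λ - 100 = (λ - 5)^2(λ - 4).
λ = 5 has algebraic multiplicity 2; rank(L − 5I) = 1, so geometric multiplicity = 2.
Every eigenvalue has geometric = algebraic multiplicity, so L is diagonalizable.

Yes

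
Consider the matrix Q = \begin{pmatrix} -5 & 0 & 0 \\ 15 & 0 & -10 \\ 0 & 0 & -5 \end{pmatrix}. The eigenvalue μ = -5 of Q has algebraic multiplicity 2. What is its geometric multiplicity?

2

Q + 5I = [[0, 0, 0], [15, 5, -10], [0, 0, 0]].
This matrix has rank 1, so its null space has dimension 3 − 1 = 2.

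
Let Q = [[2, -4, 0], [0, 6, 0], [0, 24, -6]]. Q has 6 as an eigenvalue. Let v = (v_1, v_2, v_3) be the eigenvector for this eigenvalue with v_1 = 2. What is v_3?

-4

Q − 6I = [[-4, -4, 0], [0, 0, 0], [0, 24, -12]].
Solving (Q − 6I)v = 0 gives the eigenspace spanned by (2, -2, -4).
With v_1 = 2, v = (2, -2, -4), so v_3 = -4.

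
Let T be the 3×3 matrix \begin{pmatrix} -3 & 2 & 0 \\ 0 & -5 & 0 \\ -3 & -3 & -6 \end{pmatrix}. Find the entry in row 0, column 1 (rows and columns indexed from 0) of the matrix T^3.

Characteristic polynomial: s^3 + 14s^2 + 63s + 90 = (s + 3)(s + 5)(s + 6), so the eigenvalues are -6, -5, -3.
s=-3: eigenvector (1, 0, -1).
s=-6: eigenvector (0, 0, 1).
s=-5: eigenvector (-1, 1, 0).
P = [[1, 0, -1], [0, 0, 1], [-1, 1, 0]], D = diag(-3, -6, -5), P⁻¹ = [[1, 1, 0], [1, 1, 1], [0, 1, 0]].
T³ = P·diag(-27, -216, -125)·P⁻¹ = [[-27, 98, 0], [0, -125, 0], [-189, -189, -216]].
The requested entry is 98.

98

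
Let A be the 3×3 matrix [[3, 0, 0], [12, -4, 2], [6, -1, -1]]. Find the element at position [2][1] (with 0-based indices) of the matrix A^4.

65

Characteristic polynomial: λ^3 + 2λ^2 - 9λ - 18 = (λ - 3)(λ + 2)(λ + 3), so the eigenvalues are -3, -2, 3.
λ=-2: eigenvector (0, -1, -1).
λ=3: eigenvector (1, 2, 1).
λ=-3: eigenvector (0, 2, 1).
P = [[0, 1, 0], [-1, 2, 2], [-1, 1, 1]], D = diag(-2, 3, -3), P⁻¹ = [[0, 1, -2], [1, 0, 0], [-1, 1, -1]].
A⁴ = P·diag(16, 81, 81)·P⁻¹ = [[81, 0, 0], [0, 146, -130], [0, 65, -49]].
The requested entry is 65.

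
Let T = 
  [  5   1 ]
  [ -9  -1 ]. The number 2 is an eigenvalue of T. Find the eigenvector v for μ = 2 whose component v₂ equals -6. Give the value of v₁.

T − 2I = [[3, 1], [-9, -3]].
Solving (T − 2I)v = 0 gives the eigenspace spanned by (2, -6).
With v₂ = -6, v = (2, -6), so v₁ = 2.

2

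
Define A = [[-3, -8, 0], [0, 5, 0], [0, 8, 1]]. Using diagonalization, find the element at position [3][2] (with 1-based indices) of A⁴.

1248

Characteristic polynomial: λ^3 - 3λ^2 - 13λ + 15 = (λ - 5)(λ - 1)(λ + 3), so the eigenvalues are -3, 1, 5.
λ=-3: eigenvector (1, 0, 0).
λ=1: eigenvector (0, 0, 1).
λ=5: eigenvector (-1, 1, 2).
P = [[1, 0, -1], [0, 0, 1], [0, 1, 2]], D = diag(-3, 1, 5), P⁻¹ = [[1, 1, 0], [0, -2, 1], [0, 1, 0]].
A⁴ = P·diag(81, 1, 625)·P⁻¹ = [[81, -544, 0], [0, 625, 0], [0, 1248, 1]].
The requested entry is 1248.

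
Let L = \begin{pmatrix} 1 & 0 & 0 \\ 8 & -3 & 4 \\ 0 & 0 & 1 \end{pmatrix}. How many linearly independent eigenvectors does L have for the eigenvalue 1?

L − 1I = [[0, 0, 0], [8, -4, 4], [0, 0, 0]].
This matrix has rank 1, so its null space has dimension 3 − 1 = 2.

2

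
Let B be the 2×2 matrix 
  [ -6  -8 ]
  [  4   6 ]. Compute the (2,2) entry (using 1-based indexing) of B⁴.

16

Characteristic polynomial: r^2 - 4 = (r - 2)(r + 2), so the eigenvalues are -2, 2.
r=-2: eigenvector (2, -1).
r=2: eigenvector (1, -1).
P = [[2, 1], [-1, -1]], D = diag(-2, 2), P⁻¹ = [[1, 1], [-1, -2]].
B⁴ = P·diag(16, 16)·P⁻¹ = [[16, 0], [0, 16]].
The requested entry is 16.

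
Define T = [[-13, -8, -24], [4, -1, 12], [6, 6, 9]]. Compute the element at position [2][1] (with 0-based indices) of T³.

Characteristic polynomial: s^3 + 5s^2 - 9s - 45 = (s - 3)(s + 3)(s + 5), so the eigenvalues are -5, -3, 3.
s=-5: eigenvector (-1, 1, 0).
s=3: eigenvector (-2, 1, 1).
s=-3: eigenvector (4, -2, -1).
P = [[-1, -2, 4], [1, 1, -2], [0, 1, -1]], D = diag(-5, 3, -3), P⁻¹ = [[1, 2, 0], [1, 1, 2], [1, 1, 1]].
T³ = P·diag(-125, 27, -27)·P⁻¹ = [[-37, 88, -216], [-44, -169, 108], [54, 54, 81]].
The requested entry is 54.

54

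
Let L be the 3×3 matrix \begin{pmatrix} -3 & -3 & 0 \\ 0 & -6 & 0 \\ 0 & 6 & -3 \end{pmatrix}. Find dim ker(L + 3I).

2

L + 3I = [[0, -3, 0], [0, -3, 0], [0, 6, 0]].
This matrix has rank 1, so its null space has dimension 3 − 1 = 2.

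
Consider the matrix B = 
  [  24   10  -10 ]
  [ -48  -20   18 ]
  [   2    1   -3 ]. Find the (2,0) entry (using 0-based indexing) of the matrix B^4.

Characteristic polynomial: μ^3 - μ^2 - 10μ - 8 = (μ - 4)(μ + 1)(μ + 2), so the eigenvalues are -2, -1, 4.
μ=4: eigenvector (1, -2, 0).
μ=-2: eigenvector (0, -1, -1).
μ=-1: eigenvector (-2, 6, 1).
P = [[1, 0, -2], [-2, -1, 6], [0, -1, 1]], D = diag(4, -2, -1), P⁻¹ = [[5, 2, -2], [2, 1, -2], [2, 1, -1]].
B⁴ = P·diag(256, 16, 1)·P⁻¹ = [[1276, 510, -510], [-2580, -1034, 1050], [-30, -15, 31]].
The requested entry is -30.

-30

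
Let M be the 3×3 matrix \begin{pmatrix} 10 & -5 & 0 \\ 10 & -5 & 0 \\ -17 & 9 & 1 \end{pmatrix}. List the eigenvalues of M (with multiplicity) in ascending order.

0, 1, 5

Characteristic polynomial: p(t) = t^3 - 6t^2 + 5t = t(t - 5)(t - 1).
Roots (with multiplicity): 0, 1, 5.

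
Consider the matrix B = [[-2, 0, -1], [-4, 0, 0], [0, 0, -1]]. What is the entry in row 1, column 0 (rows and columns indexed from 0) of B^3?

Characteristic polynomial: r^3 + 3r^2 + 2r = r(r + 1)(r + 2), so the eigenvalues are -2, -1, 0.
r=-2: eigenvector (1, 2, 0).
r=0: eigenvector (0, 1, 0).
r=-1: eigenvector (-1, -4, 1).
P = [[1, 0, -1], [2, 1, -4], [0, 0, 1]], D = diag(-2, 0, -1), P⁻¹ = [[1, 0, 1], [-2, 1, 2], [0, 0, 1]].
B³ = P·diag(-8, 0, -1)·P⁻¹ = [[-8, 0, -7], [-16, 0, -12], [0, 0, -1]].
The requested entry is -16.

-16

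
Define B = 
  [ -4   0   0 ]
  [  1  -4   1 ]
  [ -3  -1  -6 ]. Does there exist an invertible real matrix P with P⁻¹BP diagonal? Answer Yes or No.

No

Characteristic polynomial: p(r) = r^3 + 14r^2 + 65r + 100 = (r + 4)(r + 5)^2.
r = -5 has algebraic multiplicity 2; rank(B + 5I) = 2, so geometric multiplicity = 1.
Geometric multiplicity < algebraic multiplicity, so B is not diagonalizable.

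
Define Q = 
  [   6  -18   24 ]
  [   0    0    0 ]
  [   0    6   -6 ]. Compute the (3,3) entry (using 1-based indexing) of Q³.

Characteristic polynomial: μ^3 - 36μ = μ(μ - 6)(μ + 6), so the eigenvalues are -6, 0, 6.
μ=6: eigenvector (1, 0, 0).
μ=-6: eigenvector (2, 0, -1).
μ=0: eigenvector (-1, 1, 1).
P = [[1, 2, -1], [0, 0, 1], [0, -1, 1]], D = diag(6, -6, 0), P⁻¹ = [[1, -1, 2], [0, 1, -1], [0, 1, 0]].
Q³ = P·diag(216, -216, 0)·P⁻¹ = [[216, -648, 864], [0, 0, 0], [0, 216, -216]].
The requested entry is -216.

-216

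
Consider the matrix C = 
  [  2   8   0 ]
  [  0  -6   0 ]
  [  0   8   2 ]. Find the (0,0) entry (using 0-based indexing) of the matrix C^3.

Characteristic polynomial: λ^3 + 2λ^2 - 20λ + 24 = (λ - 2)^2(λ + 6), so the eigenvalues are -6, 2, 2.
λ=2: eigenvector (0, 0, 1).
λ=-6: eigenvector (-1, 1, -1).
λ=2: eigenvector (1, 0, 0).
P = [[0, -1, 1], [0, 1, 0], [1, -1, 0]], D = diag(2, -6, 2), P⁻¹ = [[0, 1, 1], [0, 1, 0], [1, 1, 0]].
C³ = P·diag(8, -216, 8)·P⁻¹ = [[8, 224, 0], [0, -216, 0], [0, 224, 8]].
The requested entry is 8.

8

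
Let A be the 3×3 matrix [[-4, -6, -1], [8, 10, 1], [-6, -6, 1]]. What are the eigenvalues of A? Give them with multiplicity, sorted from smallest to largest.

1, 2, 4

Characteristic polynomial: p(r) = r^3 - 7r^2 + 14r - 8 = (r - 4)(r - 2)(r - 1).
Roots (with multiplicity): 1, 2, 4.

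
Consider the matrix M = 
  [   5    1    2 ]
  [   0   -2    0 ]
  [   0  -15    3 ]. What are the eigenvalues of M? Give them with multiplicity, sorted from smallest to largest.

Characteristic polynomial: p(μ) = μ^3 - 6μ^2 - μ + 30 = (μ - 5)(μ - 3)(μ + 2).
Roots (with multiplicity): -2, 3, 5.

-2, 3, 5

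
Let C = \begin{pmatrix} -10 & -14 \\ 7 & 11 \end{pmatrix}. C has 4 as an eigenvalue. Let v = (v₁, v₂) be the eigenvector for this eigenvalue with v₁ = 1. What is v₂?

C − 4I = [[-14, -14], [7, 7]].
Solving (C − 4I)v = 0 gives the eigenspace spanned by (1, -1).
With v₁ = 1, v = (1, -1), so v₂ = -1.

-1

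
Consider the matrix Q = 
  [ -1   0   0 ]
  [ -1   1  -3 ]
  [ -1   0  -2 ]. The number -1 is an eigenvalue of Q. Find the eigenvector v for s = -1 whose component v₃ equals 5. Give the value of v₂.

Q + 1I = [[0, 0, 0], [-1, 2, -3], [-1, 0, -1]].
Solving (Q + 1I)v = 0 gives the eigenspace spanned by (-5, 5, 5).
With v₃ = 5, v = (-5, 5, 5), so v₂ = 5.

5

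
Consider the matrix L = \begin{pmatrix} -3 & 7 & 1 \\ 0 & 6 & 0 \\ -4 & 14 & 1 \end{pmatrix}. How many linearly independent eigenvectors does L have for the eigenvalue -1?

1

L + 1I = [[-2, 7, 1], [0, 7, 0], [-4, 14, 2]].
This matrix has rank 2, so its null space has dimension 3 − 2 = 1.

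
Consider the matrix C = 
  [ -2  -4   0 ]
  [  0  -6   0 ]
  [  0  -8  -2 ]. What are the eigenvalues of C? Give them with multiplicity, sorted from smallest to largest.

Characteristic polynomial: p(μ) = μ^3 + 10μ^2 + 28μ + 24 = (μ + 2)^2(μ + 6).
Roots (with multiplicity): -6, -2, -2.

-6, -2, -2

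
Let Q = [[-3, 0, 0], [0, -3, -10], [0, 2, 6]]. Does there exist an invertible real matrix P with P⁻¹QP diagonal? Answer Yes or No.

Characteristic polynomial: p(s) = s^3 - 7s + 6 = (s - 2)(s - 1)(s + 3).
All 3 eigenvalues are distinct, so Q is diagonalizable.

Yes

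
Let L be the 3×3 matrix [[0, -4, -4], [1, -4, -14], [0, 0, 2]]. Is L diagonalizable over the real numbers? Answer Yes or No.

No

Characteristic polynomial: p(s) = s^3 + 2s^2 - 4s - 8 = (s - 2)(s + 2)^2.
s = -2 has algebraic multiplicity 2; rank(L + 2I) = 2, so geometric multiplicity = 1.
Geometric multiplicity < algebraic multiplicity, so L is not diagonalizable.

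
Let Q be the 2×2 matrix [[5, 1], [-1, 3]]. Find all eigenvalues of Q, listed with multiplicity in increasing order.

4, 4

Characteristic polynomial: p(μ) = μ^2 - 8μ + 16 = (μ - 4)^2.
Roots (with multiplicity): 4, 4.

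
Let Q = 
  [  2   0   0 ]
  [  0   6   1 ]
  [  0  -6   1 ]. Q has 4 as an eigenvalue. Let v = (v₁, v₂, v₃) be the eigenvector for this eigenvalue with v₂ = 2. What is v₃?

Q − 4I = [[-2, 0, 0], [0, 2, 1], [0, -6, -3]].
Solving (Q − 4I)v = 0 gives the eigenspace spanned by (0, 2, -4).
With v₂ = 2, v = (0, 2, -4), so v₃ = -4.

-4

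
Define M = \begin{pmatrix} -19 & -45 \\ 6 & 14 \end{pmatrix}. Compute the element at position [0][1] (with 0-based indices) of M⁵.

-15345

Characteristic polynomial: t^2 + 5t + 4 = (t + 1)(t + 4), so the eigenvalues are -4, -1.
t=-1: eigenvector (-5, 2).
t=-4: eigenvector (-3, 1).
P = [[-5, -3], [2, 1]], D = diag(-1, -4), P⁻¹ = [[1, 3], [-2, -5]].
M⁵ = P·diag(-1, -1024)·P⁻¹ = [[-6139, -15345], [2046, 5114]].
The requested entry is -15345.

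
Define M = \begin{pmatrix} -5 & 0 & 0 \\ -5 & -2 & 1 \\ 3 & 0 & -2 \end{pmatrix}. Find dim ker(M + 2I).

1

M + 2I = [[-3, 0, 0], [-5, 0, 1], [3, 0, 0]].
This matrix has rank 2, so its null space has dimension 3 − 2 = 1.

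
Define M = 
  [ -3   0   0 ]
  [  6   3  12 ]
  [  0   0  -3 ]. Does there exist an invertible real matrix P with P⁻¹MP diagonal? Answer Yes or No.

Characteristic polynomial: p(r) = r^3 + 3r^2 - 9r - 27 = (r - 3)(r + 3)^2.
r = -3 has algebraic multiplicity 2; rank(M + 3I) = 1, so geometric multiplicity = 2.
Every eigenvalue has geometric = algebraic multiplicity, so M is diagonalizable.

Yes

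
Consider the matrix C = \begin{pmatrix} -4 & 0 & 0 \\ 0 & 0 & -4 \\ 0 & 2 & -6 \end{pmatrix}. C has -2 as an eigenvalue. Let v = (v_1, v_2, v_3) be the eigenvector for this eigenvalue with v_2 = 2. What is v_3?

C + 2I = [[-2, 0, 0], [0, 2, -4], [0, 2, -4]].
Solving (C + 2I)v = 0 gives the eigenspace spanned by (0, 2, 1).
With v_2 = 2, v = (0, 2, 1), so v_3 = 1.

1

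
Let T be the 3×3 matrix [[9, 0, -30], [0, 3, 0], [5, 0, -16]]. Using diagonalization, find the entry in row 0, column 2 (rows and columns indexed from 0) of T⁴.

7770

Characteristic polynomial: μ^3 + 4μ^2 - 15μ - 18 = (μ - 3)(μ + 1)(μ + 6), so the eigenvalues are -6, -1, 3.
μ=-1: eigenvector (3, 0, 1).
μ=3: eigenvector (0, 1, 0).
μ=-6: eigenvector (2, 0, 1).
P = [[3, 0, 2], [0, 1, 0], [1, 0, 1]], D = diag(-1, 3, -6), P⁻¹ = [[1, 0, -2], [0, 1, 0], [-1, 0, 3]].
T⁴ = P·diag(1, 81, 1296)·P⁻¹ = [[-2589, 0, 7770], [0, 81, 0], [-1295, 0, 3886]].
The requested entry is 7770.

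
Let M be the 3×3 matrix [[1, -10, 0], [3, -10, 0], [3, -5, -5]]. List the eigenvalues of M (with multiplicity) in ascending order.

-5, -5, -4

Characteristic polynomial: p(λ) = λ^3 + 14λ^2 + 65λ + 100 = (λ + 4)(λ + 5)^2.
Roots (with multiplicity): -5, -5, -4.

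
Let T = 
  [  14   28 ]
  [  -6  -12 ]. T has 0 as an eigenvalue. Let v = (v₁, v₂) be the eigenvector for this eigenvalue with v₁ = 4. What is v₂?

-2

T = [[14, 28], [-6, -12]].
Solving (T)v = 0 gives the eigenspace spanned by (4, -2).
With v₁ = 4, v = (4, -2), so v₂ = -2.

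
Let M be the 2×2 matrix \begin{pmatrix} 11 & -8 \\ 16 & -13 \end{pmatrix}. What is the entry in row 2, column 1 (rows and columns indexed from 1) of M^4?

Characteristic polynomial: r^2 + 2r - 15 = (r - 3)(r + 5), so the eigenvalues are -5, 3.
r=-5: eigenvector (-1, -2).
r=3: eigenvector (1, 1).
P = [[-1, 1], [-2, 1]], D = diag(-5, 3), P⁻¹ = [[1, -1], [2, -1]].
M⁴ = P·diag(625, 81)·P⁻¹ = [[-463, 544], [-1088, 1169]].
The requested entry is -1088.

-1088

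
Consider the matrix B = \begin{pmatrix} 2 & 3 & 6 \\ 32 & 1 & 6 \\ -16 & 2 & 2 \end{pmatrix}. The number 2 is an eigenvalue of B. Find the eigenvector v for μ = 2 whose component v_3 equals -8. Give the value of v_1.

2

B − 2I = [[0, 3, 6], [32, -1, 6], [-16, 2, 0]].
Solving (B − 2I)v = 0 gives the eigenspace spanned by (2, 16, -8).
With v_3 = -8, v = (2, 16, -8), so v_1 = 2.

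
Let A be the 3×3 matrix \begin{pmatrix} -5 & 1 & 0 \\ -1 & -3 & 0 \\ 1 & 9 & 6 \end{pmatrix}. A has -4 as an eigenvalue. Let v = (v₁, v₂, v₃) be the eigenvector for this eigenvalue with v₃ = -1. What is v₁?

A + 4I = [[-1, 1, 0], [-1, 1, 0], [1, 9, 10]].
Solving (A + 4I)v = 0 gives the eigenspace spanned by (1, 1, -1).
With v₃ = -1, v = (1, 1, -1), so v₁ = 1.

1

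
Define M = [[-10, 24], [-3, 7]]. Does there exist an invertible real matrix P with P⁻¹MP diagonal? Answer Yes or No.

Characteristic polynomial: p(t) = t^2 + 3t + 2 = (t + 1)(t + 2).
All 2 eigenvalues are distinct, so M is diagonalizable.

Yes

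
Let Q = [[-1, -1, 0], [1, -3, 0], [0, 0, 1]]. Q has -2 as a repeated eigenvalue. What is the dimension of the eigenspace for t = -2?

1

Q + 2I = [[1, -1, 0], [1, -1, 0], [0, 0, 3]].
This matrix has rank 2, so its null space has dimension 3 − 2 = 1.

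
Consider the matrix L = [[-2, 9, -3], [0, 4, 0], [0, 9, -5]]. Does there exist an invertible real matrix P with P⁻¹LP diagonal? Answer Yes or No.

Yes

Characteristic polynomial: p(t) = t^3 + 3t^2 - 18t - 40 = (t - 4)(t + 2)(t + 5).
All 3 eigenvalues are distinct, so L is diagonalizable.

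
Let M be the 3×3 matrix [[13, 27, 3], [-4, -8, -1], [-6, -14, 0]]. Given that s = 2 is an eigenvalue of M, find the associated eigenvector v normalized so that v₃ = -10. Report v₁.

M − 2I = [[11, 27, 3], [-4, -10, -1], [-6, -14, -2]].
Solving (M − 2I)v = 0 gives the eigenspace spanned by (15, -5, -10).
With v₃ = -10, v = (15, -5, -10), so v₁ = 15.

15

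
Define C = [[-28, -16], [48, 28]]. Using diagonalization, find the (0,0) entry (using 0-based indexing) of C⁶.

4096

Characteristic polynomial: t^2 - 16 = (t - 4)(t + 4), so the eigenvalues are -4, 4.
t=4: eigenvector (1, -2).
t=-4: eigenvector (2, -3).
P = [[1, 2], [-2, -3]], D = diag(4, -4), P⁻¹ = [[-3, -2], [2, 1]].
C⁶ = P·diag(4096, 4096)·P⁻¹ = [[4096, 0], [0, 4096]].
The requested entry is 4096.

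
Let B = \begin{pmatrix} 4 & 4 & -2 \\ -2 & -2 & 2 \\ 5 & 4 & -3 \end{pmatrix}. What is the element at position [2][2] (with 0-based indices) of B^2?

7

Characteristic polynomial: μ^3 + μ^2 - 4μ - 4 = (μ - 2)(μ + 1)(μ + 2), so the eigenvalues are -2, -1, 2.
μ=-1: eigenvector (2, -2, 1).
μ=-2: eigenvector (-1, 1, -1).
μ=2: eigenvector (-1, 0, -1).
P = [[2, -1, -1], [-2, 1, 0], [1, -1, -1]], D = diag(-1, -2, 2), P⁻¹ = [[1, 0, -1], [2, 1, -2], [-1, -1, 0]].
B² = P·diag(1, 4, 4)·P⁻¹ = [[-2, 0, 6], [6, 4, -6], [-3, 0, 7]].
The requested entry is 7.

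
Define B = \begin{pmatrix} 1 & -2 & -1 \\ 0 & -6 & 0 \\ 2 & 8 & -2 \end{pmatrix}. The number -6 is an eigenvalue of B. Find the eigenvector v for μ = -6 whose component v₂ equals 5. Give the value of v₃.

-10

B + 6I = [[7, -2, -1], [0, 0, 0], [2, 8, 4]].
Solving (B + 6I)v = 0 gives the eigenspace spanned by (0, 5, -10).
With v₂ = 5, v = (0, 5, -10), so v₃ = -10.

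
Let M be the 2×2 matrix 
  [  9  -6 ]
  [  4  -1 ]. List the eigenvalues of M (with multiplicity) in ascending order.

3, 5

Characteristic polynomial: p(t) = t^2 - 8t + 15 = (t - 5)(t - 3).
Roots (with multiplicity): 3, 5.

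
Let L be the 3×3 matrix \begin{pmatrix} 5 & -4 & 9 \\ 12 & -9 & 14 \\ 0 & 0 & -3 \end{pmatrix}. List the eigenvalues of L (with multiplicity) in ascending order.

Characteristic polynomial: p(μ) = μ^3 + 7μ^2 + 15μ + 9 = (μ + 1)(μ + 3)^2.
Roots (with multiplicity): -3, -3, -1.

-3, -3, -1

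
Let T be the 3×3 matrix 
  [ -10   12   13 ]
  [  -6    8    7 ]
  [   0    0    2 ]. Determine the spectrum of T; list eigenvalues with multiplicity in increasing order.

Characteristic polynomial: p(s) = s^3 - 12s + 16 = (s - 2)^2(s + 4).
Roots (with multiplicity): -4, 2, 2.

-4, 2, 2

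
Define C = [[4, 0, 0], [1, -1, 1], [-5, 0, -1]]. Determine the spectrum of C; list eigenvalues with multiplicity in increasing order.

-1, -1, 4

Characteristic polynomial: p(λ) = λ^3 - 2λ^2 - 7λ - 4 = (λ - 4)(λ + 1)^2.
Roots (with multiplicity): -1, -1, 4.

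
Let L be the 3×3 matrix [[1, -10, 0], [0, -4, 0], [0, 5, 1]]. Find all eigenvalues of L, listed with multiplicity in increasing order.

Characteristic polynomial: p(t) = t^3 + 2t^2 - 7t + 4 = (t - 1)^2(t + 4).
Roots (with multiplicity): -4, 1, 1.

-4, 1, 1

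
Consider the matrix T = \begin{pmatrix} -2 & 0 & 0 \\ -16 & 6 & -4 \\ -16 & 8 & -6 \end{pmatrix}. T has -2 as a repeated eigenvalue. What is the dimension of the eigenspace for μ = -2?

2

T + 2I = [[0, 0, 0], [-16, 8, -4], [-16, 8, -4]].
This matrix has rank 1, so its null space has dimension 3 − 1 = 2.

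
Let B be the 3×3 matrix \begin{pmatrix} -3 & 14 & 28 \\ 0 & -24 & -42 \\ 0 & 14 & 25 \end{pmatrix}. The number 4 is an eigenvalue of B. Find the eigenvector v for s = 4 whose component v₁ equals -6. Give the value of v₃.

-6

B − 4I = [[-7, 14, 28], [0, -28, -42], [0, 14, 21]].
Solving (B − 4I)v = 0 gives the eigenspace spanned by (-6, 9, -6).
With v₁ = -6, v = (-6, 9, -6), so v₃ = -6.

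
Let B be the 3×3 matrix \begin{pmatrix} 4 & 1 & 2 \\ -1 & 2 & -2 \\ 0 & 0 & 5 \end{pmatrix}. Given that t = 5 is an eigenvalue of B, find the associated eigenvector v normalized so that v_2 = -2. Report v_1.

2

B − 5I = [[-1, 1, 2], [-1, -3, -2], [0, 0, 0]].
Solving (B − 5I)v = 0 gives the eigenspace spanned by (2, -2, 2).
With v_2 = -2, v = (2, -2, 2), so v_1 = 2.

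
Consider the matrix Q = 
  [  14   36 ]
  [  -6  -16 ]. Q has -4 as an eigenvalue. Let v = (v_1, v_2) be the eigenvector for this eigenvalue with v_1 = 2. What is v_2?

-1

Q + 4I = [[18, 36], [-6, -12]].
Solving (Q + 4I)v = 0 gives the eigenspace spanned by (2, -1).
With v_1 = 2, v = (2, -1), so v_2 = -1.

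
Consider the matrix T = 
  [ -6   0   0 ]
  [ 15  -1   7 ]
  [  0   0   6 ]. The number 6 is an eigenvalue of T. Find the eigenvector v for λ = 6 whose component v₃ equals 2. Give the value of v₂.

T − 6I = [[-12, 0, 0], [15, -7, 7], [0, 0, 0]].
Solving (T − 6I)v = 0 gives the eigenspace spanned by (0, 2, 2).
With v₃ = 2, v = (0, 2, 2), so v₂ = 2.

2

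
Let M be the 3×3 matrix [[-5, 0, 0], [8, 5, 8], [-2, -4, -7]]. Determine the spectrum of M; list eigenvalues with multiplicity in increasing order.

-5, -3, 1

Characteristic polynomial: p(t) = t^3 + 7t^2 + 7t - 15 = (t - 1)(t + 3)(t + 5).
Roots (with multiplicity): -5, -3, 1.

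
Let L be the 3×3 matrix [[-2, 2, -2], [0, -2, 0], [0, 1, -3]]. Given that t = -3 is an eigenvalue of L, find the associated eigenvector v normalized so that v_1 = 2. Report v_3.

L + 3I = [[1, 2, -2], [0, 1, 0], [0, 1, 0]].
Solving (L + 3I)v = 0 gives the eigenspace spanned by (2, 0, 1).
With v_1 = 2, v = (2, 0, 1), so v_3 = 1.

1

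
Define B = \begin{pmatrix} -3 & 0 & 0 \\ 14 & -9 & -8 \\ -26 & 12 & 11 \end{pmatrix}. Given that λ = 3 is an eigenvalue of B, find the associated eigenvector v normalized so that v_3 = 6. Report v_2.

B − 3I = [[-6, 0, 0], [14, -12, -8], [-26, 12, 8]].
Solving (B − 3I)v = 0 gives the eigenspace spanned by (0, -4, 6).
With v_3 = 6, v = (0, -4, 6), so v_2 = -4.

-4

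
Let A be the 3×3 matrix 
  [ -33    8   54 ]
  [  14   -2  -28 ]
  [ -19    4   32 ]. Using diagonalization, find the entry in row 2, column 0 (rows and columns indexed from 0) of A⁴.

Characteristic polynomial: s^3 + 3s^2 - 28s - 60 = (s - 5)(s + 2)(s + 6), so the eigenvalues are -6, -2, 5.
s=5: eigenvector (-1, 2, -1).
s=-2: eigenvector (2, 1, 1).
s=-6: eigenvector (2, 0, 1).
P = [[-1, 2, 2], [2, 1, 0], [-1, 1, 1]], D = diag(5, -2, -6), P⁻¹ = [[1, 0, -2], [-2, 1, 4], [3, -1, -5]].
A⁴ = P·diag(625, 16, 1296)·P⁻¹ = [[7087, -2560, -11582], [1218, 16, -2436], [3231, -1280, -5166]].
The requested entry is 3231.

3231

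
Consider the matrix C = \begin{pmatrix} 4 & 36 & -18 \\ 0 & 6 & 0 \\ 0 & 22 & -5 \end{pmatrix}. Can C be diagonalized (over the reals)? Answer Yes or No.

Characteristic polynomial: p(λ) = λ^3 - 5λ^2 - 26λ + 120 = (λ - 6)(λ - 4)(λ + 5).
All 3 eigenvalues are distinct, so C is diagonalizable.

Yes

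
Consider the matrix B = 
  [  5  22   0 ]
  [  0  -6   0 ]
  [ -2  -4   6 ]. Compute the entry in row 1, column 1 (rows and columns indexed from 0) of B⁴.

Characteristic polynomial: r^3 - 5r^2 - 36r + 180 = (r - 6)(r - 5)(r + 6), so the eigenvalues are -6, 5, 6.
r=5: eigenvector (1, 0, 2).
r=-6: eigenvector (-2, 1, 0).
r=6: eigenvector (0, 0, 1).
P = [[1, -2, 0], [0, 1, 0], [2, 0, 1]], D = diag(5, -6, 6), P⁻¹ = [[1, 2, 0], [0, 1, 0], [-2, -4, 1]].
B⁴ = P·diag(625, 1296, 1296)·P⁻¹ = [[625, -1342, 0], [0, 1296, 0], [-1342, -2684, 1296]].
The requested entry is 1296.

1296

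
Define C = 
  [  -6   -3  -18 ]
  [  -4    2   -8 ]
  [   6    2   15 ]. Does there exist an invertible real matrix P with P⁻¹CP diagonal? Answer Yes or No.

Characteristic polynomial: p(r) = r^3 - 11r^2 + 40r - 48 = (r - 4)^2(r - 3).
r = 4 has algebraic multiplicity 2; rank(C − 4I) = 2, so geometric multiplicity = 1.
Geometric multiplicity < algebraic multiplicity, so C is not diagonalizable.

No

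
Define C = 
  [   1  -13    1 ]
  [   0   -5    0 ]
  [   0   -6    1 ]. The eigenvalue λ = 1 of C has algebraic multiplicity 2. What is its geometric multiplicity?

1

C − 1I = [[0, -13, 1], [0, -6, 0], [0, -6, 0]].
This matrix has rank 2, so its null space has dimension 3 − 2 = 1.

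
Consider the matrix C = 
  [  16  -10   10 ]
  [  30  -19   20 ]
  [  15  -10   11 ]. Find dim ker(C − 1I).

C − 1I = [[15, -10, 10], [30, -20, 20], [15, -10, 10]].
This matrix has rank 1, so its null space has dimension 3 − 1 = 2.

2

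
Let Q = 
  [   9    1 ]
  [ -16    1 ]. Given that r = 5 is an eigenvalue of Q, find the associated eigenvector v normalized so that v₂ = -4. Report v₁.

Q − 5I = [[4, 1], [-16, -4]].
Solving (Q − 5I)v = 0 gives the eigenspace spanned by (1, -4).
With v₂ = -4, v = (1, -4), so v₁ = 1.

1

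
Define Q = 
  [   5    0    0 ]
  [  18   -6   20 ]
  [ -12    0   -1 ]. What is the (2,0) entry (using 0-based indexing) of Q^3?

-252

Characteristic polynomial: λ^3 + 2λ^2 - 29λ - 30 = (λ - 5)(λ + 1)(λ + 6), so the eigenvalues are -6, -1, 5.
λ=5: eigenvector (1, -2, -2).
λ=-6: eigenvector (0, 1, 0).
λ=-1: eigenvector (0, 4, 1).
P = [[1, 0, 0], [-2, 1, 4], [-2, 0, 1]], D = diag(5, -6, -1), P⁻¹ = [[1, 0, 0], [-6, 1, -4], [2, 0, 1]].
Q³ = P·diag(125, -216, -1)·P⁻¹ = [[125, 0, 0], [1038, -216, 860], [-252, 0, -1]].
The requested entry is -252.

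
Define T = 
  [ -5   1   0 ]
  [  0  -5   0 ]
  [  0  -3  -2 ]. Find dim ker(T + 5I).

T + 5I = [[0, 1, 0], [0, 0, 0], [0, -3, 3]].
This matrix has rank 2, so its null space has dimension 3 − 2 = 1.

1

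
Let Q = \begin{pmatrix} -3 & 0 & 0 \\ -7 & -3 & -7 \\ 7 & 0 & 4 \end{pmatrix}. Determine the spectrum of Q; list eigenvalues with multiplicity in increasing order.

Characteristic polynomial: p(λ) = λ^3 + 2λ^2 - 15λ - 36 = (λ - 4)(λ + 3)^2.
Roots (with multiplicity): -3, -3, 4.

-3, -3, 4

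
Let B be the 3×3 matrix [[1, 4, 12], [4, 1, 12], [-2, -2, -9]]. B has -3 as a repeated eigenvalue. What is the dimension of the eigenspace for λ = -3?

2

B + 3I = [[4, 4, 12], [4, 4, 12], [-2, -2, -6]].
This matrix has rank 1, so its null space has dimension 3 − 1 = 2.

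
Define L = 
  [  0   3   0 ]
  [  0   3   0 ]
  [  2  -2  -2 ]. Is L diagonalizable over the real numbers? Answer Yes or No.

Characteristic polynomial: p(r) = r^3 - r^2 - 6r = r(r - 3)(r + 2).
All 3 eigenvalues are distinct, so L is diagonalizable.

Yes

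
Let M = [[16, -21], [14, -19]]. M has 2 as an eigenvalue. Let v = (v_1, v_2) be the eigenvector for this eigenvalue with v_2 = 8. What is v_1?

12

M − 2I = [[14, -21], [14, -21]].
Solving (M − 2I)v = 0 gives the eigenspace spanned by (12, 8).
With v_2 = 8, v = (12, 8), so v_1 = 12.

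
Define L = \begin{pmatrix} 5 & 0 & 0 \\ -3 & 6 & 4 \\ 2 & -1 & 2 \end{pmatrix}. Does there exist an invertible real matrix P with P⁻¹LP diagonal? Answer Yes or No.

Characteristic polynomial: p(t) = t^3 - 13t^2 + 56t - 80 = (t - 5)(t - 4)^2.
t = 4 has algebraic multiplicity 2; rank(L − 4I) = 2, so geometric multiplicity = 1.
Geometric multiplicity < algebraic multiplicity, so L is not diagonalizable.

No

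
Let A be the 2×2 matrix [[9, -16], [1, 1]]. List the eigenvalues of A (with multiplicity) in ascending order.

5, 5

Characteristic polynomial: p(μ) = μ^2 - 10μ + 25 = (μ - 5)^2.
Roots (with multiplicity): 5, 5.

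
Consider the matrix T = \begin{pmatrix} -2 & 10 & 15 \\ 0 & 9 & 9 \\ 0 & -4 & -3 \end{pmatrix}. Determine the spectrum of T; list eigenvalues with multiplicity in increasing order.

Characteristic polynomial: p(λ) = λ^3 - 4λ^2 - 3λ + 18 = (λ - 3)^2(λ + 2).
Roots (with multiplicity): -2, 3, 3.

-2, 3, 3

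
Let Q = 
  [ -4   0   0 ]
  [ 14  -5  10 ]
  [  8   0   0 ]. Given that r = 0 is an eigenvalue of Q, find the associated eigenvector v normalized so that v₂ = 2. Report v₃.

1

Q = [[-4, 0, 0], [14, -5, 10], [8, 0, 0]].
Solving (Q)v = 0 gives the eigenspace spanned by (0, 2, 1).
With v₂ = 2, v = (0, 2, 1), so v₃ = 1.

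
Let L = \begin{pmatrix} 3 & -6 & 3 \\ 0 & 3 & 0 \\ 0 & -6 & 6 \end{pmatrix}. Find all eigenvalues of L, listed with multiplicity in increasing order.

3, 3, 6

Characteristic polynomial: p(s) = s^3 - 12s^2 + 45s - 54 = (s - 6)(s - 3)^2.
Roots (with multiplicity): 3, 3, 6.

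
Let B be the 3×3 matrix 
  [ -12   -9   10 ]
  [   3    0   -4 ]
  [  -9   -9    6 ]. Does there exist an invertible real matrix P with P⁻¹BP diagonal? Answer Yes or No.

Characteristic polynomial: p(t) = t^3 + 6t^2 + 9t = t(t + 3)^2.
t = -3 has algebraic multiplicity 2; rank(B + 3I) = 2, so geometric multiplicity = 1.
Geometric multiplicity < algebraic multiplicity, so B is not diagonalizable.

No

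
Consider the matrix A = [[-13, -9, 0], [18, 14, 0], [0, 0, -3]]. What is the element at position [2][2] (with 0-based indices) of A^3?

-27

Characteristic polynomial: s^3 + 2s^2 - 23s - 60 = (s - 5)(s + 3)(s + 4), so the eigenvalues are -4, -3, 5.
s=-4: eigenvector (1, -1, 0).
s=5: eigenvector (-1, 2, 0).
s=-3: eigenvector (0, 0, 1).
P = [[1, -1, 0], [-1, 2, 0], [0, 0, 1]], D = diag(-4, 5, -3), P⁻¹ = [[2, 1, 0], [1, 1, 0], [0, 0, 1]].
A³ = P·diag(-64, 125, -27)·P⁻¹ = [[-253, -189, 0], [378, 314, 0], [0, 0, -27]].
The requested entry is -27.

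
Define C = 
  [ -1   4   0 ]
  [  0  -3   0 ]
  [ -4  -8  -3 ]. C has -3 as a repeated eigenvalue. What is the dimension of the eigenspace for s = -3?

2

C + 3I = [[2, 4, 0], [0, 0, 0], [-4, -8, 0]].
This matrix has rank 1, so its null space has dimension 3 − 1 = 2.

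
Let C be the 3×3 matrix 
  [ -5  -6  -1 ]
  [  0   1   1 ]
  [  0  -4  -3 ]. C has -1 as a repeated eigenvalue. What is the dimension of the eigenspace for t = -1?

1

C + 1I = [[-4, -6, -1], [0, 2, 1], [0, -4, -2]].
This matrix has rank 2, so its null space has dimension 3 − 2 = 1.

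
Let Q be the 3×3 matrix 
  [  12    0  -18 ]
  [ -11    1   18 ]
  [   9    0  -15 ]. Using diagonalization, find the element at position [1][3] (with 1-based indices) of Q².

Characteristic polynomial: μ^3 + 2μ^2 - 21μ + 18 = (μ - 3)(μ - 1)(μ + 6), so the eigenvalues are -6, 1, 3.
μ=-6: eigenvector (-1, 1, -1).
μ=1: eigenvector (0, 1, 0).
μ=3: eigenvector (2, -2, 1).
P = [[-1, 0, 2], [1, 1, -2], [-1, 0, 1]], D = diag(-6, 1, 3), P⁻¹ = [[1, 0, -2], [1, 1, 0], [1, 0, -1]].
Q² = P·diag(36, 1, 9)·P⁻¹ = [[-18, 0, 54], [19, 1, -54], [-27, 0, 63]].
The requested entry is 54.

54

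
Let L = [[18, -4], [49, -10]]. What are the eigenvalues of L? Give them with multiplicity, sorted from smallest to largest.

4, 4

Characteristic polynomial: p(μ) = μ^2 - 8μ + 16 = (μ - 4)^2.
Roots (with multiplicity): 4, 4.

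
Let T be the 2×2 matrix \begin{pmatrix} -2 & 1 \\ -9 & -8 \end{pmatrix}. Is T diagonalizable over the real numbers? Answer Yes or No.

Characteristic polynomial: p(λ) = λ^2 + 10λ + 25 = (λ + 5)^2.
λ = -5 has algebraic multiplicity 2; rank(T + 5I) = 1, so geometric multiplicity = 1.
Geometric multiplicity < algebraic multiplicity, so T is not diagonalizable.

No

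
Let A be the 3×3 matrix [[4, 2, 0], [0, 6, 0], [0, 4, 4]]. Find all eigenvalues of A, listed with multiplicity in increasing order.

4, 4, 6

Characteristic polynomial: p(r) = r^3 - 14r^2 + 64r - 96 = (r - 6)(r - 4)^2.
Roots (with multiplicity): 4, 4, 6.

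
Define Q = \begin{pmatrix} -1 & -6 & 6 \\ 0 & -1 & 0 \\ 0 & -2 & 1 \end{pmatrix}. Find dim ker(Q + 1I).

2

Q + 1I = [[0, -6, 6], [0, 0, 0], [0, -2, 2]].
This matrix has rank 1, so its null space has dimension 3 − 1 = 2.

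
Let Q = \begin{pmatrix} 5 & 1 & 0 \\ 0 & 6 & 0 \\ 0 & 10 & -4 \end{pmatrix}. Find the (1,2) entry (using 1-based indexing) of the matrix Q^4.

671

Characteristic polynomial: r^3 - 7r^2 - 14r + 120 = (r - 6)(r - 5)(r + 4), so the eigenvalues are -4, 5, 6.
r=5: eigenvector (1, 0, 0).
r=6: eigenvector (1, 1, 1).
r=-4: eigenvector (0, 0, -1).
P = [[1, 1, 0], [0, 1, 0], [0, 1, -1]], D = diag(5, 6, -4), P⁻¹ = [[1, -1, 0], [0, 1, 0], [0, 1, -1]].
Q⁴ = P·diag(625, 1296, 256)·P⁻¹ = [[625, 671, 0], [0, 1296, 0], [0, 1040, 256]].
The requested entry is 671.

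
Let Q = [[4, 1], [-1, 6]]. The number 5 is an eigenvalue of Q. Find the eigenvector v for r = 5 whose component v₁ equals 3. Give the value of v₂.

Q − 5I = [[-1, 1], [-1, 1]].
Solving (Q − 5I)v = 0 gives the eigenspace spanned by (3, 3).
With v₁ = 3, v = (3, 3), so v₂ = 3.

3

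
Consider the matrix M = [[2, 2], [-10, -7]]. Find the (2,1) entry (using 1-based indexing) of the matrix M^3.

Characteristic polynomial: t^2 + 5t + 6 = (t + 2)(t + 3), so the eigenvalues are -3, -2.
t=-3: eigenvector (-2, 5).
t=-2: eigenvector (1, -2).
P = [[-2, 1], [5, -2]], D = diag(-3, -2), P⁻¹ = [[2, 1], [5, 2]].
M³ = P·diag(-27, -8)·P⁻¹ = [[68, 38], [-190, -103]].
The requested entry is -190.

-190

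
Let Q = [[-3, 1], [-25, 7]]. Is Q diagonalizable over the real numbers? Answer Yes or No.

No

Characteristic polynomial: p(s) = s^2 - 4s + 4 = (s - 2)^2.
s = 2 has algebraic multiplicity 2; rank(Q − 2I) = 1, so geometric multiplicity = 1.
Geometric multiplicity < algebraic multiplicity, so Q is not diagonalizable.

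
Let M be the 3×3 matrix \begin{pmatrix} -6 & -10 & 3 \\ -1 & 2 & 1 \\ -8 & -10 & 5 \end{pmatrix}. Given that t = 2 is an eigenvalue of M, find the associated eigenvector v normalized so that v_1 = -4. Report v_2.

M − 2I = [[-8, -10, 3], [-1, 0, 1], [-8, -10, 3]].
Solving (M − 2I)v = 0 gives the eigenspace spanned by (-4, 2, -4).
With v_1 = -4, v = (-4, 2, -4), so v_2 = 2.

2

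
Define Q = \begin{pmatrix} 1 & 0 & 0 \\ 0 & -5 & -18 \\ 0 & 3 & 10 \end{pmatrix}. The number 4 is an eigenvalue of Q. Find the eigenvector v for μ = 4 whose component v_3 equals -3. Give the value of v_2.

6

Q − 4I = [[-3, 0, 0], [0, -9, -18], [0, 3, 6]].
Solving (Q − 4I)v = 0 gives the eigenspace spanned by (0, 6, -3).
With v_3 = -3, v = (0, 6, -3), so v_2 = 6.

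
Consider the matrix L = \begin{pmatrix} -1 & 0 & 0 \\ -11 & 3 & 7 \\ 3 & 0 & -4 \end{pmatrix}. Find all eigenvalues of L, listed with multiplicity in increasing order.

-4, -1, 3

Characteristic polynomial: p(λ) = λ^3 + 2λ^2 - 11λ - 12 = (λ - 3)(λ + 1)(λ + 4).
Roots (with multiplicity): -4, -1, 3.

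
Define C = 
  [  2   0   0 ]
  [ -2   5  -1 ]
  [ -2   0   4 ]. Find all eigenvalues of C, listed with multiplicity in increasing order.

Characteristic polynomial: p(r) = r^3 - 11r^2 + 38r - 40 = (r - 5)(r - 4)(r - 2).
Roots (with multiplicity): 2, 4, 5.

2, 4, 5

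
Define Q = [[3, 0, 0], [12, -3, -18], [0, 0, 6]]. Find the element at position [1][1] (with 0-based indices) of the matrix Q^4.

Characteristic polynomial: t^3 - 6t^2 - 9t + 54 = (t - 6)(t - 3)(t + 3), so the eigenvalues are -3, 3, 6.
t=3: eigenvector (1, 2, 0).
t=-3: eigenvector (0, 1, 0).
t=6: eigenvector (0, -2, 1).
P = [[1, 0, 0], [2, 1, -2], [0, 0, 1]], D = diag(3, -3, 6), P⁻¹ = [[1, 0, 0], [-2, 1, 2], [0, 0, 1]].
Q⁴ = P·diag(81, 81, 1296)·P⁻¹ = [[81, 0, 0], [0, 81, -2430], [0, 0, 1296]].
The requested entry is 81.

81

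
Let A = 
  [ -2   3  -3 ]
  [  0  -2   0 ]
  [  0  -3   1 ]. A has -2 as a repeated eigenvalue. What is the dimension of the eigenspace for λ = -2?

A + 2I = [[0, 3, -3], [0, 0, 0], [0, -3, 3]].
This matrix has rank 1, so its null space has dimension 3 − 1 = 2.

2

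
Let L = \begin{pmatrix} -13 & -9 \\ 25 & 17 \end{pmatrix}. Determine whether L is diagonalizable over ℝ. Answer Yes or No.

No

Characteristic polynomial: p(r) = r^2 - 4r + 4 = (r - 2)^2.
r = 2 has algebraic multiplicity 2; rank(L − 2I) = 1, so geometric multiplicity = 1.
Geometric multiplicity < algebraic multiplicity, so L is not diagonalizable.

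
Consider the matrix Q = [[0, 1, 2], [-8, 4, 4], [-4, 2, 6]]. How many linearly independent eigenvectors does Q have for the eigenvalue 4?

1

Q − 4I = [[-4, 1, 2], [-8, 0, 4], [-4, 2, 2]].
This matrix has rank 2, so its null space has dimension 3 − 2 = 1.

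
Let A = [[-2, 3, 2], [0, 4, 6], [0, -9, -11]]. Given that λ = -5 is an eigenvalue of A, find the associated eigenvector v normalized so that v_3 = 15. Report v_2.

-10

A + 5I = [[3, 3, 2], [0, 9, 6], [0, -9, -6]].
Solving (A + 5I)v = 0 gives the eigenspace spanned by (0, -10, 15).
With v_3 = 15, v = (0, -10, 15), so v_2 = -10.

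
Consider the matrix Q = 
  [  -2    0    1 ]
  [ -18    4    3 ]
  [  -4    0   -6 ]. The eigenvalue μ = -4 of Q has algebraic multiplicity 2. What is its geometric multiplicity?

1

Q + 4I = [[2, 0, 1], [-18, 8, 3], [-4, 0, -2]].
This matrix has rank 2, so its null space has dimension 3 − 2 = 1.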